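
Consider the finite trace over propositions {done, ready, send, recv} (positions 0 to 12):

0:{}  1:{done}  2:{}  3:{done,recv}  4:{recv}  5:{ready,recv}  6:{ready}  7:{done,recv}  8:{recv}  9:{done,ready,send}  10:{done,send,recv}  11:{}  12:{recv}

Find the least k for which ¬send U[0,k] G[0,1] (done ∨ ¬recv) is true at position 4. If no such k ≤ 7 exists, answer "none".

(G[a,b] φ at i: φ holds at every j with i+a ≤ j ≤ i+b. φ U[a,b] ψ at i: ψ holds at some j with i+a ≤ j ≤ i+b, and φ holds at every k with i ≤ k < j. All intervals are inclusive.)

Need earliest j ≥ 4 with G[0,1] (done ∨ ¬recv), and ¬send at every k in [4,j-1].
  j=4: rhs fails.
  j=5: rhs fails.
  j=6: rhs holds; lhs holds on [4,5]. k = 2.

2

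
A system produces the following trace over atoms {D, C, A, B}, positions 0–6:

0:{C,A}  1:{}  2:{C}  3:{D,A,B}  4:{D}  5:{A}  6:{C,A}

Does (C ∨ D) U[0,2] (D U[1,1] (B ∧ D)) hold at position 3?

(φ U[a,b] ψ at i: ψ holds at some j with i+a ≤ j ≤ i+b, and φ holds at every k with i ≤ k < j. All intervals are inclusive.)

Does not hold

Need some j in [3,5] with (D U[1,1] (B ∧ D)), and (C ∨ D) at every k in [3,j-1].
  j=3: (D U[1,1] (B ∧ D)) — fails.
  j=4: (D U[1,1] (B ∧ D)) — fails.
  j=5: (D U[1,1] (B ∧ D)) — fails.
No j in the window works → until fails.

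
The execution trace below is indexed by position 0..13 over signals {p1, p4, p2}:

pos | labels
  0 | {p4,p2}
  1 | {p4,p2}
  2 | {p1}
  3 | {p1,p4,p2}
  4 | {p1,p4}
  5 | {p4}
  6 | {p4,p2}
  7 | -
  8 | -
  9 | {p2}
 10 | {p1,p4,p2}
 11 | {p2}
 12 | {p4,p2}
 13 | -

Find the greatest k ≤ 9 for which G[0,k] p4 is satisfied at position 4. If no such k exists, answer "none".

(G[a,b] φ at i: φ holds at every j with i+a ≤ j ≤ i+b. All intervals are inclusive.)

2

p4 must hold from j=4 onward; find where it first fails.
  j=4: holds
  j=5: holds
  j=6: holds
  j=7: fails
Holds on [4,6], so largest k = 2.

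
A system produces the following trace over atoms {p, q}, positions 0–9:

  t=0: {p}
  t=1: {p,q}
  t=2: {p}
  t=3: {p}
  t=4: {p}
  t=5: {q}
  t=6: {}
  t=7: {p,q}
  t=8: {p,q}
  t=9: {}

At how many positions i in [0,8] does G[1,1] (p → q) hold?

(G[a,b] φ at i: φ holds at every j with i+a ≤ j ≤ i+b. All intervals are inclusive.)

Evaluate at each i in [0,8]:
  i=0: ✓ (all of [1,1])
  i=1: ✗ (fails at j=2)
  i=2: ✗ (fails at j=3)
  i=3: ✗ (fails at j=4)
  i=4: ✓ (all of [5,5])
  i=5: ✓ (all of [6,6])
  i=6: ✓ (all of [7,7])
  i=7: ✓ (all of [8,8])
  i=8: ✓ (all of [9,9])
Positions where it holds: {0, 4, 5, 6, 7, 8} → 6.

6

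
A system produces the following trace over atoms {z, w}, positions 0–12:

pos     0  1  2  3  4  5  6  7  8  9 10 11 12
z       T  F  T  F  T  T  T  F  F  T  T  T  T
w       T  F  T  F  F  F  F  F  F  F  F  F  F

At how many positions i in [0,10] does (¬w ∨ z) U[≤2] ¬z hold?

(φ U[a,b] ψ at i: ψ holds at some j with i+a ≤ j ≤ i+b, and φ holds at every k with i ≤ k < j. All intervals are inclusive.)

Evaluate at each i in [0,10]:
  i=0: ✓ (rhs at j=1; lhs holds on [0,0])
  i=1: ✓ (rhs at j=1)
  i=2: ✓ (rhs at j=3; lhs holds on [2,2])
  i=3: ✓ (rhs at j=3)
  i=4: ✗ (no rhs in [4,6])
  i=5: ✓ (rhs at j=7; lhs holds on [5,6])
  i=6: ✓ (rhs at j=7; lhs holds on [6,6])
  i=7: ✓ (rhs at j=7)
  i=8: ✓ (rhs at j=8)
  i=9: ✗ (no rhs in [9,11])
  i=10: ✗ (no rhs in [10,12])
Positions where it holds: {0, 1, 2, 3, 5, 6, 7, 8} → 8.

8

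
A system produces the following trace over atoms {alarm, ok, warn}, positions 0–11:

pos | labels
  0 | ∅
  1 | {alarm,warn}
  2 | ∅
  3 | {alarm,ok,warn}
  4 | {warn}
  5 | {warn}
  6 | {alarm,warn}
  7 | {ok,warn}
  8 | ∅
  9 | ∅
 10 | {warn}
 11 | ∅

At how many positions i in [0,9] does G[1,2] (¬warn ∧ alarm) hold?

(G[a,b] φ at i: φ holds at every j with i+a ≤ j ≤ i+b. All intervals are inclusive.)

0

Evaluate at each i in [0,9]:
  i=0: ✗ (fails at j=1)
  i=1: ✗ (fails at j=2)
  i=2: ✗ (fails at j=3)
  i=3: ✗ (fails at j=4)
  i=4: ✗ (fails at j=5)
  i=5: ✗ (fails at j=6)
  i=6: ✗ (fails at j=7)
  i=7: ✗ (fails at j=8)
  i=8: ✗ (fails at j=9)
  i=9: ✗ (fails at j=10)
Positions where it holds: {} → 0.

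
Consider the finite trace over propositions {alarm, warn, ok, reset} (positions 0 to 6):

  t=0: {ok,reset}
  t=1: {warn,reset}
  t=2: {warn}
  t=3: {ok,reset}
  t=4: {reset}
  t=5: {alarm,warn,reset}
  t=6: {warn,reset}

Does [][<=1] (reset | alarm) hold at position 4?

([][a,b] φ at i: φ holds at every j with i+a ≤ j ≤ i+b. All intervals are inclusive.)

True

Check (reset | alarm) at every j in [4,5]:
  j=4: true
  j=5: true
All positions satisfy it → formula holds.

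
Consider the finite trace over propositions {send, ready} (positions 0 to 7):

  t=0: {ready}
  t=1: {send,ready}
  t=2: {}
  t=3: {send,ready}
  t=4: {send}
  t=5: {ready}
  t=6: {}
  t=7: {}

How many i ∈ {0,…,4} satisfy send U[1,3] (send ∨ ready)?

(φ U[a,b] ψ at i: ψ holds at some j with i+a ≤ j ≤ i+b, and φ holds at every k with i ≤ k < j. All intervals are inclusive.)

Evaluate at each i in [0,4]:
  i=0: ✗ (lhs fails at k=0 before rhs at j=1)
  i=1: ✗ (lhs fails at k=2 before rhs at j=3)
  i=2: ✗ (lhs fails at k=2 before rhs at j=3)
  i=3: ✓ (rhs at j=4; lhs holds on [3,3])
  i=4: ✓ (rhs at j=5; lhs holds on [4,4])
Positions where it holds: {3, 4} → 2.

2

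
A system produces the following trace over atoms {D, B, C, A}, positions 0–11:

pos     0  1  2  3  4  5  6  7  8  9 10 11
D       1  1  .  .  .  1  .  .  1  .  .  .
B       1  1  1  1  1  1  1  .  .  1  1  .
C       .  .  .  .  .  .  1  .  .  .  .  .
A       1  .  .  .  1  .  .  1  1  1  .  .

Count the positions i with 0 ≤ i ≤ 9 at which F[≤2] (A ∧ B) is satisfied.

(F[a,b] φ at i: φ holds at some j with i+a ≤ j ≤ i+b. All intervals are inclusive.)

Evaluate at each i in [0,9]:
  i=0: ✓ (witness j=0)
  i=1: ✗ (none in [1,3])
  i=2: ✓ (witness j=4)
  i=3: ✓ (witness j=4)
  i=4: ✓ (witness j=4)
  i=5: ✗ (none in [5,7])
  i=6: ✗ (none in [6,8])
  i=7: ✓ (witness j=9)
  i=8: ✓ (witness j=9)
  i=9: ✓ (witness j=9)
Positions where it holds: {0, 2, 3, 4, 7, 8, 9} → 7.

7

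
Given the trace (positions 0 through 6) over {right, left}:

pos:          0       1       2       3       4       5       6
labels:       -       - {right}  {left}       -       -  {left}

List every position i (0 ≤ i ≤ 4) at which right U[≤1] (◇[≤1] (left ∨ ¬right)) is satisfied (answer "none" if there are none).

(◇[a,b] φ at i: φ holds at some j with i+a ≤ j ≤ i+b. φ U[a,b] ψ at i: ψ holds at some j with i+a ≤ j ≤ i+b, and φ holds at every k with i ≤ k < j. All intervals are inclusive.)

Evaluate at each i in [0,4]:
  i=0: ✓ (rhs at j=0)
  i=1: ✓ (rhs at j=1)
  i=2: ✓ (rhs at j=2)
  i=3: ✓ (rhs at j=3)
  i=4: ✓ (rhs at j=4)

0, 1, 2, 3, 4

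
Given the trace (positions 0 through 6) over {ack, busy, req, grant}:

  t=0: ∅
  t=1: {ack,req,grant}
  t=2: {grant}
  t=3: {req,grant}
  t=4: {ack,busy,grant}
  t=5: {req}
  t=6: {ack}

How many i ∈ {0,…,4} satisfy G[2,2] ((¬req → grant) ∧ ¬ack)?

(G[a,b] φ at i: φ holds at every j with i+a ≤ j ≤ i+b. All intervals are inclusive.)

3

Evaluate at each i in [0,4]:
  i=0: ✓ (all of [2,2])
  i=1: ✓ (all of [3,3])
  i=2: ✗ (fails at j=4)
  i=3: ✓ (all of [5,5])
  i=4: ✗ (fails at j=6)
Positions where it holds: {0, 1, 3} → 3.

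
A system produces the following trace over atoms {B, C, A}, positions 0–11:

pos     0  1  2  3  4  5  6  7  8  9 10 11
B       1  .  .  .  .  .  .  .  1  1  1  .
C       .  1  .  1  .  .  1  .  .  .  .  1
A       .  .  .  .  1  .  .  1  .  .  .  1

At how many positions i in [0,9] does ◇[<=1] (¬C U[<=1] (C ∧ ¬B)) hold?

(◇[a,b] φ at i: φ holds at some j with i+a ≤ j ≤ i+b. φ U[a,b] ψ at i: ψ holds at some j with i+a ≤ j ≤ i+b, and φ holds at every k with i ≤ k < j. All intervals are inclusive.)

Evaluate at each i in [0,9]:
  i=0: ✓ (witness j=0)
  i=1: ✓ (witness j=1)
  i=2: ✓ (witness j=2)
  i=3: ✓ (witness j=3)
  i=4: ✓ (witness j=5)
  i=5: ✓ (witness j=5)
  i=6: ✓ (witness j=6)
  i=7: ✗ (none in [7,8])
  i=8: ✗ (none in [8,9])
  i=9: ✓ (witness j=10)
Positions where it holds: {0, 1, 2, 3, 4, 5, 6, 9} → 8.

8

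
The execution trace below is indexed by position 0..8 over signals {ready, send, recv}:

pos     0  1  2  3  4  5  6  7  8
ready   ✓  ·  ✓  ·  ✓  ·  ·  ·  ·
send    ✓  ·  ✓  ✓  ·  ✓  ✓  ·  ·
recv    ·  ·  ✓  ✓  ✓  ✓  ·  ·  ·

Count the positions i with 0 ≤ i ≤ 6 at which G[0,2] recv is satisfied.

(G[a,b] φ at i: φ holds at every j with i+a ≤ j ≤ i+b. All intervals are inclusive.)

Evaluate at each i in [0,6]:
  i=0: ✗ (fails at j=0)
  i=1: ✗ (fails at j=1)
  i=2: ✓ (all of [2,4])
  i=3: ✓ (all of [3,5])
  i=4: ✗ (fails at j=6)
  i=5: ✗ (fails at j=6)
  i=6: ✗ (fails at j=6)
Positions where it holds: {2, 3} → 2.

2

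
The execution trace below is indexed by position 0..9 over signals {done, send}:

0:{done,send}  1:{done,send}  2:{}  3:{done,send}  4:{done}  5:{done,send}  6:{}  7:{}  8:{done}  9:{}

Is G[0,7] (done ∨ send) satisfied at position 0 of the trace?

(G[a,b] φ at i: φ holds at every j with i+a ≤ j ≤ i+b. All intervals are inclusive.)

No

Check (done ∨ send) at every j in [0,7]:
  j=0: true
  j=1: true
  j=2: false
  j=3: true
  j=4: true
  j=5: true
  j=6: false
  j=7: false
Fails at j=2 → formula fails.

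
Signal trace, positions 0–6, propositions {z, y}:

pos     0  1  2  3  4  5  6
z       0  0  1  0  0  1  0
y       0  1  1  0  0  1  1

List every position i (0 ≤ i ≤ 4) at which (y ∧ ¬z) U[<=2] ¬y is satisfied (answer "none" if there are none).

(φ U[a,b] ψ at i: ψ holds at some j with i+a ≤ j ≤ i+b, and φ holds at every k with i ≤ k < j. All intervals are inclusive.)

0, 3, 4

Evaluate at each i in [0,4]:
  i=0: ✓ (rhs at j=0)
  i=1: ✗ (lhs fails at k=2 before rhs at j=3)
  i=2: ✗ (lhs fails at k=2 before rhs at j=3)
  i=3: ✓ (rhs at j=3)
  i=4: ✓ (rhs at j=4)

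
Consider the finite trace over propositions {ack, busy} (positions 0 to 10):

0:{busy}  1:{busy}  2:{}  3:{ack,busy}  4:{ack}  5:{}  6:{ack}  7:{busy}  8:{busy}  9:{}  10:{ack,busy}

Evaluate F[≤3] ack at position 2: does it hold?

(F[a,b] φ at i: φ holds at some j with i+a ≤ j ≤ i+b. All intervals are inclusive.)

Check ack at each j in [2,5]:
  j=2: false
  j=3: true
  j=4: true
  j=5: false
Found at j=3 → formula holds.

Yes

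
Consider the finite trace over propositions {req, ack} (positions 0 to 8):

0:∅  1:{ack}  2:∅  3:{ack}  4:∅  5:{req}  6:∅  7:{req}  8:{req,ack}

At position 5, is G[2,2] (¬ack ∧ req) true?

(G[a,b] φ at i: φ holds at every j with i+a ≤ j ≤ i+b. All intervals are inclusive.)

Check (¬ack ∧ req) at every j in [7,7]:
  j=7: true
All positions satisfy it → formula holds.

Yes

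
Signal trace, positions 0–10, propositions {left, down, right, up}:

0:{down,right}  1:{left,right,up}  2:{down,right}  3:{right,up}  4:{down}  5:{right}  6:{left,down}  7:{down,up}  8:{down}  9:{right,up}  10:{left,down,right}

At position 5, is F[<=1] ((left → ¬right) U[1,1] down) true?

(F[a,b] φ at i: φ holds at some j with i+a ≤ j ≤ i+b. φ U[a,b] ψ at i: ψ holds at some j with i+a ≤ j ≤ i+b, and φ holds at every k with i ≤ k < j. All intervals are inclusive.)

Check ((left → ¬right) U[1,1] down) at each j in [5,6]:
  j=5: holds
  j=6: holds
Found at j=5 → formula holds.

Yes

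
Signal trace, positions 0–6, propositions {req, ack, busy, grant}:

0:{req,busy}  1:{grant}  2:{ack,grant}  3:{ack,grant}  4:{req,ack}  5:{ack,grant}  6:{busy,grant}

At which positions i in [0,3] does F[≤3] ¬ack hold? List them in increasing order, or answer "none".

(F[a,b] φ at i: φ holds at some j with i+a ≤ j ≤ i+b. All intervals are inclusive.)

Evaluate at each i in [0,3]:
  i=0: ✓ (witness j=0)
  i=1: ✓ (witness j=1)
  i=2: ✗ (none in [2,5])
  i=3: ✓ (witness j=6)

0, 1, 3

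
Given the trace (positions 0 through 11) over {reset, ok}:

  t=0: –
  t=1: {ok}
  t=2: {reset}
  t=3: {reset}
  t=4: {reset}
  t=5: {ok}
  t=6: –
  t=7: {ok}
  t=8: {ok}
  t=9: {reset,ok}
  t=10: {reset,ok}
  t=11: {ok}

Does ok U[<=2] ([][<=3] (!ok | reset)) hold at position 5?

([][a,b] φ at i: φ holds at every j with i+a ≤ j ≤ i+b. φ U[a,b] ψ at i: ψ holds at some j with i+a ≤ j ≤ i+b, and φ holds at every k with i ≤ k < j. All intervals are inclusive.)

Does not hold

Need some j in [5,7] with [][<=3] (!ok | reset), and ok at every k in [5,j-1].
  j=5: [][<=3] (!ok | reset) — fails at 5.
  j=6: [][<=3] (!ok | reset) — fails at 7.
  j=7: [][<=3] (!ok | reset) — fails at 7.
No j in the window works → until fails.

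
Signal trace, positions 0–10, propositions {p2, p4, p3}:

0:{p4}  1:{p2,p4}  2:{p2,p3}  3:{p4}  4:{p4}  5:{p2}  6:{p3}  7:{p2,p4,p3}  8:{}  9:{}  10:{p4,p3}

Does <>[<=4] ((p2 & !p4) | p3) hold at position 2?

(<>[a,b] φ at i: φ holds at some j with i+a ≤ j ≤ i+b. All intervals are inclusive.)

Check ((p2 & !p4) | p3) at each j in [2,6]:
  j=2: true
  j=3: false
  j=4: false
  j=5: true
  j=6: true
Found at j=2 → formula holds.

True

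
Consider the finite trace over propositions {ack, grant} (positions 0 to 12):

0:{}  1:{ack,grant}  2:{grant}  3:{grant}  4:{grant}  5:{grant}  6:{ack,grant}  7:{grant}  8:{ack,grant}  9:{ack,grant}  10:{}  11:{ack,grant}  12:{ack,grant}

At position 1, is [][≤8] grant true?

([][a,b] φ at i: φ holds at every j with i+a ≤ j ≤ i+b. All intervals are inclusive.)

Check grant at every j in [1,9]:
  j=1: true
  j=2: true
  j=3: true
  j=4: true
  j=5: true
  j=6: true
  j=7: true
  j=8: true
  j=9: true
All positions satisfy it → formula holds.

True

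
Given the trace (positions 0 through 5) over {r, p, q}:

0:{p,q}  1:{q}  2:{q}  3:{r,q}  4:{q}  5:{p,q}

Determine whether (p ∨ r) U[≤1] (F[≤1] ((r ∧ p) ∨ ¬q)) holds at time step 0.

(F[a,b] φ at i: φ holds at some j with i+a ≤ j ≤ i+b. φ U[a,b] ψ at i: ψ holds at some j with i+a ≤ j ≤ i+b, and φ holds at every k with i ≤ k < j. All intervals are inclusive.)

No

Need some j in [0,1] with F[≤1] ((r ∧ p) ∨ ¬q), and (p ∨ r) at every k in [0,j-1].
  j=0: F[≤1] ((r ∧ p) ∨ ¬q) — fails (none in [0,1]).
  j=1: F[≤1] ((r ∧ p) ∨ ¬q) — fails (none in [1,2]).
No j in the window works → until fails.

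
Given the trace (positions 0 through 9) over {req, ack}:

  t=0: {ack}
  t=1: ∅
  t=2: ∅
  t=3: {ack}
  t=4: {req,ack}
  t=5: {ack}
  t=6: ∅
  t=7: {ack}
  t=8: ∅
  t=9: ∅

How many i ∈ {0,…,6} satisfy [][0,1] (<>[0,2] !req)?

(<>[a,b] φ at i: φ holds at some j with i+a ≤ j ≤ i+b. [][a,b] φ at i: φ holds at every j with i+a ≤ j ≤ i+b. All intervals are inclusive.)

Evaluate at each i in [0,6]:
  i=0: ✓ (all of [0,1])
  i=1: ✓ (all of [1,2])
  i=2: ✓ (all of [2,3])
  i=3: ✓ (all of [3,4])
  i=4: ✓ (all of [4,5])
  i=5: ✓ (all of [5,6])
  i=6: ✓ (all of [6,7])
Positions where it holds: {0, 1, 2, 3, 4, 5, 6} → 7.

7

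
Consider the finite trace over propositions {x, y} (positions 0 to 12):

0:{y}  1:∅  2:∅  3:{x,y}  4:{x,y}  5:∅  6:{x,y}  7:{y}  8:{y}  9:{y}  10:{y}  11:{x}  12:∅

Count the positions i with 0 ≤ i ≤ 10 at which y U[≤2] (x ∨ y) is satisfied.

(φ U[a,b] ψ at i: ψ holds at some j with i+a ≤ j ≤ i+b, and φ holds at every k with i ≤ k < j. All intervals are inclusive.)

Evaluate at each i in [0,10]:
  i=0: ✓ (rhs at j=0)
  i=1: ✗ (lhs fails at k=1 before rhs at j=3)
  i=2: ✗ (lhs fails at k=2 before rhs at j=3)
  i=3: ✓ (rhs at j=3)
  i=4: ✓ (rhs at j=4)
  i=5: ✗ (lhs fails at k=5 before rhs at j=6)
  i=6: ✓ (rhs at j=6)
  i=7: ✓ (rhs at j=7)
  i=8: ✓ (rhs at j=8)
  i=9: ✓ (rhs at j=9)
  i=10: ✓ (rhs at j=10)
Positions where it holds: {0, 3, 4, 6, 7, 8, 9, 10} → 8.

8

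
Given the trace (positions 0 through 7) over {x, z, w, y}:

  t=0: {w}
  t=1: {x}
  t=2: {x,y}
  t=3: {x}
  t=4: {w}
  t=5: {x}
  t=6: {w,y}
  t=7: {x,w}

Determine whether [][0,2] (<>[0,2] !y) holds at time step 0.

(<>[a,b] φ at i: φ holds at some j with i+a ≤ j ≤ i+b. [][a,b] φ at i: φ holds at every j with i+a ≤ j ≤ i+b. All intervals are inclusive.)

Check <>[0,2] !y at every j in [0,2]:
  j=0: holds (witness at 0)
  j=1: holds (witness at 1)
  j=2: holds (witness at 3)
All positions satisfy it → formula holds.

Holds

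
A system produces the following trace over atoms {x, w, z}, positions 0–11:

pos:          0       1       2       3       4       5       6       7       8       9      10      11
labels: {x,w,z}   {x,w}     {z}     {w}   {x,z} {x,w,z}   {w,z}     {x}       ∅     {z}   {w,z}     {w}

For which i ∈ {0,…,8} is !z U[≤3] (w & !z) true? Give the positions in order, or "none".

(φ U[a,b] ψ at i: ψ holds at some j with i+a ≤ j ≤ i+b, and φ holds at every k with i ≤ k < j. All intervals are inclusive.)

Evaluate at each i in [0,8]:
  i=0: ✗ (lhs fails at k=0 before rhs at j=1)
  i=1: ✓ (rhs at j=1)
  i=2: ✗ (lhs fails at k=2 before rhs at j=3)
  i=3: ✓ (rhs at j=3)
  i=4: ✗ (no rhs in [4,7])
  i=5: ✗ (no rhs in [5,8])
  i=6: ✗ (no rhs in [6,9])
  i=7: ✗ (no rhs in [7,10])
  i=8: ✗ (lhs fails at k=9 before rhs at j=11)

1, 3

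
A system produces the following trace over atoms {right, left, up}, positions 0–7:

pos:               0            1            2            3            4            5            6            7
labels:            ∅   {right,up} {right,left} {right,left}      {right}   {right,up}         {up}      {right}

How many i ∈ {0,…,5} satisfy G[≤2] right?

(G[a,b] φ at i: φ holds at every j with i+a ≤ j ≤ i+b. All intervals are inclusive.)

Evaluate at each i in [0,5]:
  i=0: ✗ (fails at j=0)
  i=1: ✓ (all of [1,3])
  i=2: ✓ (all of [2,4])
  i=3: ✓ (all of [3,5])
  i=4: ✗ (fails at j=6)
  i=5: ✗ (fails at j=6)
Positions where it holds: {1, 2, 3} → 3.

3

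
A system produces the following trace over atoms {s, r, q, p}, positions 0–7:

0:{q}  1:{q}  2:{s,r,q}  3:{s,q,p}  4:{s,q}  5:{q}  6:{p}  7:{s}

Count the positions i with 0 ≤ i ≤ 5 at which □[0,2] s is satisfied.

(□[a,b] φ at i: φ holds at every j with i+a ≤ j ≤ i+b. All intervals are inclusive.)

Evaluate at each i in [0,5]:
  i=0: ✗ (fails at j=0)
  i=1: ✗ (fails at j=1)
  i=2: ✓ (all of [2,4])
  i=3: ✗ (fails at j=5)
  i=4: ✗ (fails at j=5)
  i=5: ✗ (fails at j=5)
Positions where it holds: {2} → 1.

1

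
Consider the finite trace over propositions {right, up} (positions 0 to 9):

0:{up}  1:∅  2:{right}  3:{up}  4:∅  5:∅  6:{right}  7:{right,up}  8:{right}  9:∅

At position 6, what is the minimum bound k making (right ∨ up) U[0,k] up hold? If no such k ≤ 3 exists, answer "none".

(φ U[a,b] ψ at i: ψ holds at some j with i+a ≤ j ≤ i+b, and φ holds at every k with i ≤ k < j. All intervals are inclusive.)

1

Need earliest j ≥ 6 with up, and (right ∨ up) at every k in [6,j-1].
  j=6: rhs fails.
  j=7: rhs holds; lhs holds on [6,6]. k = 1.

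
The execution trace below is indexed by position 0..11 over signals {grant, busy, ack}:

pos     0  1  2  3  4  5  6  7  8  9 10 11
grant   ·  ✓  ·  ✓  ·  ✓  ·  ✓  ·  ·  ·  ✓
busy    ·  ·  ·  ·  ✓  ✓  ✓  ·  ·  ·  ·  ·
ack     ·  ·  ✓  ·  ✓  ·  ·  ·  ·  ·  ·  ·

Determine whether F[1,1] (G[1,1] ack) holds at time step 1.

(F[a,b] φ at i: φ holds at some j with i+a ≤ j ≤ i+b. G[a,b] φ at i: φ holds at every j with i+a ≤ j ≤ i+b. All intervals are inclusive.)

Does not hold

Check G[1,1] ack at each j in [2,2]:
  j=2: fails at 3
No position in the window satisfies it → formula fails.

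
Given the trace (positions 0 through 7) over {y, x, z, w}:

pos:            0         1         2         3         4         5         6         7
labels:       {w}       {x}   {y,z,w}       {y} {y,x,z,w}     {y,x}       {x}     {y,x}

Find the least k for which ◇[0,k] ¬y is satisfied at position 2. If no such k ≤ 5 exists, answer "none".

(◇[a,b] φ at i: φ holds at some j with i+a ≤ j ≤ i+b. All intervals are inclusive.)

4

Scan j = 2,3,… for ¬y:
  j=2: fails
  j=3: fails
  j=4: fails
  j=5: fails
  j=6: holds
First hit at j=6, so smallest k = 6-2 = 4.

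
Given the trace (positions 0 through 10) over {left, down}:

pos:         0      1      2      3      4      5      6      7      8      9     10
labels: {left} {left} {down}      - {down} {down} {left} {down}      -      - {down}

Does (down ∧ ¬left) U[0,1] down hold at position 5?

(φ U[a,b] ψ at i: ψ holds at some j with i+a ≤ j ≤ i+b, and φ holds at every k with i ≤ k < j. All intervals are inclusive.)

Need some j in [5,6] with down, and (down ∧ ¬left) at every k in [5,j-1].
  j=5: down holds; no prefix to check → satisfied.

Yes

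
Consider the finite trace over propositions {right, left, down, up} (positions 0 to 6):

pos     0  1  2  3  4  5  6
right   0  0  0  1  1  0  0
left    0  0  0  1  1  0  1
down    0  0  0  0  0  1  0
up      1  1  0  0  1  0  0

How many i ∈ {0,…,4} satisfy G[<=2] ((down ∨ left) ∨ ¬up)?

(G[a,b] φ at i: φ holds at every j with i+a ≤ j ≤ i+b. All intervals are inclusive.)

3

Evaluate at each i in [0,4]:
  i=0: ✗ (fails at j=0)
  i=1: ✗ (fails at j=1)
  i=2: ✓ (all of [2,4])
  i=3: ✓ (all of [3,5])
  i=4: ✓ (all of [4,6])
Positions where it holds: {2, 3, 4} → 3.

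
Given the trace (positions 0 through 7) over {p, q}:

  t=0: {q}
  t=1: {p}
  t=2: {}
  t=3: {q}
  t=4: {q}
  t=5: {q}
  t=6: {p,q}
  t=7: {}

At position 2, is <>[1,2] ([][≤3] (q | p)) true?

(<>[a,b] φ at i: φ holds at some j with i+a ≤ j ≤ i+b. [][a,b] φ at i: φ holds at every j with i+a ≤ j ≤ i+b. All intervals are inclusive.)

Yes

Check [][≤3] (q | p) at each j in [3,4]:
  j=3: holds on [3,6]
  j=4: fails at 7
Found at j=3 → formula holds.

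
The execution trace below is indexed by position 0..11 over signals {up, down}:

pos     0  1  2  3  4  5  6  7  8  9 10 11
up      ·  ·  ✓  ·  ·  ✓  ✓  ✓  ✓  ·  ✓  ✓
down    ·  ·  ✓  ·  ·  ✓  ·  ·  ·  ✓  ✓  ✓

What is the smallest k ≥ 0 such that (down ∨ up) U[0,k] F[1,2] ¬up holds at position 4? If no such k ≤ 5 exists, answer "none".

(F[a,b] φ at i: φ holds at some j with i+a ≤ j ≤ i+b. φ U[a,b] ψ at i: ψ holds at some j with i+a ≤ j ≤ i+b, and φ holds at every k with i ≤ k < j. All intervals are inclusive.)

none

Need earliest j ≥ 4 with F[1,2] ¬up, and (down ∨ up) at every k in [4,j-1].
  j=4: rhs fails.
  j=5: rhs fails.
  j=6: rhs fails.
  j=7: rhs holds but lhs fails at k=4.
  j=8: rhs holds but lhs fails at k=4.
  j=9: rhs fails.
No witness within the range → none.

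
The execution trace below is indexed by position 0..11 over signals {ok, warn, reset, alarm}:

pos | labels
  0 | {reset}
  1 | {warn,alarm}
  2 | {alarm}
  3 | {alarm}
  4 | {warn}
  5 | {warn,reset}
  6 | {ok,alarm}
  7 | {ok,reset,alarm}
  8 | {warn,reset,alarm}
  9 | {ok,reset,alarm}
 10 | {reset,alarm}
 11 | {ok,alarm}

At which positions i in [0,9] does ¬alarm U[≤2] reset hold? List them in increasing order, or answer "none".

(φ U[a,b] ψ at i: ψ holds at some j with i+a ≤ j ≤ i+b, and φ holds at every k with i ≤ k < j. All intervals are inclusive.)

0, 4, 5, 7, 8, 9

Evaluate at each i in [0,9]:
  i=0: ✓ (rhs at j=0)
  i=1: ✗ (no rhs in [1,3])
  i=2: ✗ (no rhs in [2,4])
  i=3: ✗ (lhs fails at k=3 before rhs at j=5)
  i=4: ✓ (rhs at j=5; lhs holds on [4,4])
  i=5: ✓ (rhs at j=5)
  i=6: ✗ (lhs fails at k=6 before rhs at j=7)
  i=7: ✓ (rhs at j=7)
  i=8: ✓ (rhs at j=8)
  i=9: ✓ (rhs at j=9)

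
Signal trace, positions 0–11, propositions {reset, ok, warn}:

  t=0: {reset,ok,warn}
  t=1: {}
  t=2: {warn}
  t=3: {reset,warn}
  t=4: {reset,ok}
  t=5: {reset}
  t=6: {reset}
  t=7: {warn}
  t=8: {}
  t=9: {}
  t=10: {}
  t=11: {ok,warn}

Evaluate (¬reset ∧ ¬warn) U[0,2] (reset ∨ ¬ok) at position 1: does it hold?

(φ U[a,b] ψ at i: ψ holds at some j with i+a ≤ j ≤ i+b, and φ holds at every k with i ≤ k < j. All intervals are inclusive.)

True

Need some j in [1,3] with (reset ∨ ¬ok), and (¬reset ∧ ¬warn) at every k in [1,j-1].
  j=1: (reset ∨ ¬ok) holds; no prefix to check → satisfied.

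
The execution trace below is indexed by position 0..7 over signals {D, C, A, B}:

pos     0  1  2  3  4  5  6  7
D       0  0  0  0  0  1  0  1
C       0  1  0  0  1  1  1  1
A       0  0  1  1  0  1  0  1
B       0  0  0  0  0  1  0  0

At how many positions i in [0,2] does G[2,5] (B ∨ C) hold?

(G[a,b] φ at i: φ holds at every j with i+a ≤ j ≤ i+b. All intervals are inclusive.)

1

Evaluate at each i in [0,2]:
  i=0: ✗ (fails at j=2)
  i=1: ✗ (fails at j=3)
  i=2: ✓ (all of [4,7])
Positions where it holds: {2} → 1.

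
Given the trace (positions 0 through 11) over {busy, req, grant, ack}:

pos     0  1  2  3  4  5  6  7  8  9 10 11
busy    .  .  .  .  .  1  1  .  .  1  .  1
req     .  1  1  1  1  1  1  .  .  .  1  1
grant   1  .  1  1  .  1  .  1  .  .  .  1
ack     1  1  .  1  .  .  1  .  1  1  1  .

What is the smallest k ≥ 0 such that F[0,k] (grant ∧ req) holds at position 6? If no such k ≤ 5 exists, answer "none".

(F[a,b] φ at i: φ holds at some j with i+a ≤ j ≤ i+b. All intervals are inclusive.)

Scan j = 6,7,… for (grant ∧ req):
  j=6: fails
  j=7: fails
  j=8: fails
  j=9: fails
  j=10: fails
  j=11: holds
First hit at j=11, so smallest k = 11-6 = 5.

5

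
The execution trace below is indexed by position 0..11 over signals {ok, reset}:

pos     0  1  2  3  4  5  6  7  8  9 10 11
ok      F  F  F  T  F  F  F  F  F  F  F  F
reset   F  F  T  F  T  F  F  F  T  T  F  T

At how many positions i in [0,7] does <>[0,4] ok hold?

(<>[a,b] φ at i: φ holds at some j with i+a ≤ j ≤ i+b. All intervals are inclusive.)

4

Evaluate at each i in [0,7]:
  i=0: ✓ (witness j=3)
  i=1: ✓ (witness j=3)
  i=2: ✓ (witness j=3)
  i=3: ✓ (witness j=3)
  i=4: ✗ (none in [4,8])
  i=5: ✗ (none in [5,9])
  i=6: ✗ (none in [6,10])
  i=7: ✗ (none in [7,11])
Positions where it holds: {0, 1, 2, 3} → 4.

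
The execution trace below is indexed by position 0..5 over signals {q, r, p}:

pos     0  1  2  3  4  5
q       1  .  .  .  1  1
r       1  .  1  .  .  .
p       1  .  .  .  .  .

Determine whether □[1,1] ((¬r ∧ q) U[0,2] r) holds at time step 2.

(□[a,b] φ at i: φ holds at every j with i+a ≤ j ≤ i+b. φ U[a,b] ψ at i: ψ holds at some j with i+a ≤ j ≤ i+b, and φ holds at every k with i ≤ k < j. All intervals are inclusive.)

Does not hold

Check ((¬r ∧ q) U[0,2] r) at every j in [3,3]:
  j=3: fails
Fails at j=3 → formula fails.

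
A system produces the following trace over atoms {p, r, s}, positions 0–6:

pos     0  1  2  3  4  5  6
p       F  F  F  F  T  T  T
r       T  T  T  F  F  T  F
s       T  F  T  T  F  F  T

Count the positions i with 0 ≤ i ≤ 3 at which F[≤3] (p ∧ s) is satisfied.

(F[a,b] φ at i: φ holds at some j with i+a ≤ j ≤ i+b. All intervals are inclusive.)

1

Evaluate at each i in [0,3]:
  i=0: ✗ (none in [0,3])
  i=1: ✗ (none in [1,4])
  i=2: ✗ (none in [2,5])
  i=3: ✓ (witness j=6)
Positions where it holds: {3} → 1.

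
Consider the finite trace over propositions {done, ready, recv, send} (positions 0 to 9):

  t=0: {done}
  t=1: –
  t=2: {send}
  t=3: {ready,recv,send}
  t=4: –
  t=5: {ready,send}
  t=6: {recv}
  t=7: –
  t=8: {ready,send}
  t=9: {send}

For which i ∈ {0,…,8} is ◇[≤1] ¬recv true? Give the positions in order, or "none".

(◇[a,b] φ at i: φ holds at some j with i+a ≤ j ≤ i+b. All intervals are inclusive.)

Evaluate at each i in [0,8]:
  i=0: ✓ (witness j=0)
  i=1: ✓ (witness j=1)
  i=2: ✓ (witness j=2)
  i=3: ✓ (witness j=4)
  i=4: ✓ (witness j=4)
  i=5: ✓ (witness j=5)
  i=6: ✓ (witness j=7)
  i=7: ✓ (witness j=7)
  i=8: ✓ (witness j=8)

0, 1, 2, 3, 4, 5, 6, 7, 8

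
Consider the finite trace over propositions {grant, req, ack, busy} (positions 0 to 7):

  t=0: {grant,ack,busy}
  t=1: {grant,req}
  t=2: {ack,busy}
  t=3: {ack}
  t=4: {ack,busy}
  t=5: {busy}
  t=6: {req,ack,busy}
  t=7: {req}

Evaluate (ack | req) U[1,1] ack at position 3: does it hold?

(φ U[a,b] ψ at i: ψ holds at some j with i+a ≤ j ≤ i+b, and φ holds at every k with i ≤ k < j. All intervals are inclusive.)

True

Need some j in [4,4] with ack, and (ack | req) at every k in [3,j-1].
  j=4: ack holds; (ack | req) holds at every k in [3,3] → satisfied.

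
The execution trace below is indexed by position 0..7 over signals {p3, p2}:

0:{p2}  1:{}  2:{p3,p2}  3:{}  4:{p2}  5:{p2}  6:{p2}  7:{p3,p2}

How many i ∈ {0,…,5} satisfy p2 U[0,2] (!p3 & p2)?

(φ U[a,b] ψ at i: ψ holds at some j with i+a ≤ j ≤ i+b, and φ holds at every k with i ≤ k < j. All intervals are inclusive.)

3

Evaluate at each i in [0,5]:
  i=0: ✓ (rhs at j=0)
  i=1: ✗ (no rhs in [1,3])
  i=2: ✗ (lhs fails at k=3 before rhs at j=4)
  i=3: ✗ (lhs fails at k=3 before rhs at j=4)
  i=4: ✓ (rhs at j=4)
  i=5: ✓ (rhs at j=5)
Positions where it holds: {0, 4, 5} → 3.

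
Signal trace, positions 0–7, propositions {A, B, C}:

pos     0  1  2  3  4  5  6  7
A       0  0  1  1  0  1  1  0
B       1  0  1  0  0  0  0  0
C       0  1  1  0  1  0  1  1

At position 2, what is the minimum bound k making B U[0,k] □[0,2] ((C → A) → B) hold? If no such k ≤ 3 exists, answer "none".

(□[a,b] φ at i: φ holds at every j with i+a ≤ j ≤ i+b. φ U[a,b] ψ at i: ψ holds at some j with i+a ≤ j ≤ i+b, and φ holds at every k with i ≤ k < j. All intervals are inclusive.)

Need earliest j ≥ 2 with □[0,2] ((C → A) → B), and B at every k in [2,j-1].
  j=2: rhs fails.
  j=3: rhs fails.
  j=4: rhs fails.
  j=5: rhs fails.
No witness within the range → none.

none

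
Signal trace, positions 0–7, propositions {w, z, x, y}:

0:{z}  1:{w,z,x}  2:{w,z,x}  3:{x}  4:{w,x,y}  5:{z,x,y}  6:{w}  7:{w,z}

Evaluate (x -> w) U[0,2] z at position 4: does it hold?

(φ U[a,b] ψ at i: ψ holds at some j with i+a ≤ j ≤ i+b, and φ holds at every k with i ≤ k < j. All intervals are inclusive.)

Need some j in [4,6] with z, and (x -> w) at every k in [4,j-1].
  j=4: z false.
  j=5: z holds; (x -> w) holds at every k in [4,4] → satisfied.

Holds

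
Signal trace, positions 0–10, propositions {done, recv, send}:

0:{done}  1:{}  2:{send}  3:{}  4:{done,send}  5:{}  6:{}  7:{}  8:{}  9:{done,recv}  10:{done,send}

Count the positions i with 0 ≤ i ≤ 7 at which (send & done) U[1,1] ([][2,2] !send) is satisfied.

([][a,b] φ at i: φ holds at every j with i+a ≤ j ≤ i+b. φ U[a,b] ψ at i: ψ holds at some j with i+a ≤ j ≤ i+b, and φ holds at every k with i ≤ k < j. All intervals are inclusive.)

Evaluate at each i in [0,7]:
  i=0: ✗ (lhs fails at k=0 before rhs at j=1)
  i=1: ✗ (no rhs in [2,2])
  i=2: ✗ (lhs fails at k=2 before rhs at j=3)
  i=3: ✗ (lhs fails at k=3 before rhs at j=4)
  i=4: ✓ (rhs at j=5; lhs holds on [4,4])
  i=5: ✗ (lhs fails at k=5 before rhs at j=6)
  i=6: ✗ (lhs fails at k=6 before rhs at j=7)
  i=7: ✗ (no rhs in [8,8])
Positions where it holds: {4} → 1.

1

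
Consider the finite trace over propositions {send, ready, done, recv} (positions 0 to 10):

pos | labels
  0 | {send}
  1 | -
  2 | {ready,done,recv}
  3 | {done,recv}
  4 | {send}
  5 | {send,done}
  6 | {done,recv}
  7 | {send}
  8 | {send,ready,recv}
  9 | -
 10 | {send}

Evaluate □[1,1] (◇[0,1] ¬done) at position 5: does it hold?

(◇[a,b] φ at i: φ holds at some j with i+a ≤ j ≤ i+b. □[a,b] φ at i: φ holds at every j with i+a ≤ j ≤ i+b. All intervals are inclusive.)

Check ◇[0,1] ¬done at every j in [6,6]:
  j=6: holds (witness at 7)
All positions satisfy it → formula holds.

Holds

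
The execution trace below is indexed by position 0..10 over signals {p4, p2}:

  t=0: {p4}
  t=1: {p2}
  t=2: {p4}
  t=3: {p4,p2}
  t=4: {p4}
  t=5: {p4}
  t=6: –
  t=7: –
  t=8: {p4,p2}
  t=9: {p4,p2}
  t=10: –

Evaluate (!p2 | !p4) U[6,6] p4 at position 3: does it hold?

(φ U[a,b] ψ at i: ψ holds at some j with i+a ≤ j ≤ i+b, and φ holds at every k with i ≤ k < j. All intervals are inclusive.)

False

Need some j in [9,9] with p4, and (!p2 | !p4) at every k in [3,j-1].
  j=9: p4 holds, but (!p2 | !p4) fails at k=3 → not this j.
No j in the window works → until fails.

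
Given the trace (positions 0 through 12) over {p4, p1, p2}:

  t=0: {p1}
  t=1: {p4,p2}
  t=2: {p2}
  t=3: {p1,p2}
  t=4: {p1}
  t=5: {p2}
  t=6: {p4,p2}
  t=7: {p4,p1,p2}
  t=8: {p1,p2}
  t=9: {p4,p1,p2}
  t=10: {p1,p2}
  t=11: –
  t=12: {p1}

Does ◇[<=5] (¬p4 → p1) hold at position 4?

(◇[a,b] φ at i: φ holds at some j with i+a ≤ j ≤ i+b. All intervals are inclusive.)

Holds

Check (¬p4 → p1) at each j in [4,9]:
  j=4: true
  j=5: false
  j=6: true
  j=7: true
  j=8: true
  j=9: true
Found at j=4 → formula holds.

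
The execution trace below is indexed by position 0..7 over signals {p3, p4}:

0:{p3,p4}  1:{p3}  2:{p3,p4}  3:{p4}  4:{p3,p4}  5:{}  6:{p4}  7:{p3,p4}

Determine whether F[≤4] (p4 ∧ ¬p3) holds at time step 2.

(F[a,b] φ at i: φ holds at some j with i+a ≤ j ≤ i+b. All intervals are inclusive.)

Check (p4 ∧ ¬p3) at each j in [2,6]:
  j=2: false
  j=3: true
  j=4: false
  j=5: false
  j=6: true
Found at j=3 → formula holds.

True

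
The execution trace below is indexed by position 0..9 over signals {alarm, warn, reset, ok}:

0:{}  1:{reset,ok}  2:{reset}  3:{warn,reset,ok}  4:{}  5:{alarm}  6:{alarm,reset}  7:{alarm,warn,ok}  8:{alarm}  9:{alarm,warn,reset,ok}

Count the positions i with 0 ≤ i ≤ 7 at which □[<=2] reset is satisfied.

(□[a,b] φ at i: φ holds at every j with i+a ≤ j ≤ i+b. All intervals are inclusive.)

1

Evaluate at each i in [0,7]:
  i=0: ✗ (fails at j=0)
  i=1: ✓ (all of [1,3])
  i=2: ✗ (fails at j=4)
  i=3: ✗ (fails at j=4)
  i=4: ✗ (fails at j=4)
  i=5: ✗ (fails at j=5)
  i=6: ✗ (fails at j=7)
  i=7: ✗ (fails at j=7)
Positions where it holds: {1} → 1.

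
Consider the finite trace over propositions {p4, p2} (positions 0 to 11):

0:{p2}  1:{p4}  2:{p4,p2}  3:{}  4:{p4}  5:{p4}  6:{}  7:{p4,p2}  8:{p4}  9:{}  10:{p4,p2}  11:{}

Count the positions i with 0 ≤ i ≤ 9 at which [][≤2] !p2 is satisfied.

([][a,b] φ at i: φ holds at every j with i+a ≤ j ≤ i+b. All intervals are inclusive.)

Evaluate at each i in [0,9]:
  i=0: ✗ (fails at j=0)
  i=1: ✗ (fails at j=2)
  i=2: ✗ (fails at j=2)
  i=3: ✓ (all of [3,5])
  i=4: ✓ (all of [4,6])
  i=5: ✗ (fails at j=7)
  i=6: ✗ (fails at j=7)
  i=7: ✗ (fails at j=7)
  i=8: ✗ (fails at j=10)
  i=9: ✗ (fails at j=10)
Positions where it holds: {3, 4} → 2.

2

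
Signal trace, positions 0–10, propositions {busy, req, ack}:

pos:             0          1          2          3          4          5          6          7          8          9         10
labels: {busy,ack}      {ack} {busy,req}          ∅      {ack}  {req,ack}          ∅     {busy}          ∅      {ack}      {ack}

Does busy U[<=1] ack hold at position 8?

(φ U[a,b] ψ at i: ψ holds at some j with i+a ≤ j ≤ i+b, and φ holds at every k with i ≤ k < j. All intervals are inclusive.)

Need some j in [8,9] with ack, and busy at every k in [8,j-1].
  j=8: ack false.
  j=9: ack holds, but busy fails at k=8 → not this j.
No j in the window works → until fails.

No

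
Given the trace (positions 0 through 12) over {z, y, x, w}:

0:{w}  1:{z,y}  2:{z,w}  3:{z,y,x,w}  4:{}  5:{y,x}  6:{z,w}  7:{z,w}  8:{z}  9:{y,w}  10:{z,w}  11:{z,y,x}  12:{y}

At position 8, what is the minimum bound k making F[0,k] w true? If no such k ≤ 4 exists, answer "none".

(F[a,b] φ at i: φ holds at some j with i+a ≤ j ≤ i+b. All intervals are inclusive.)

1

Scan j = 8,9,… for w:
  j=8: fails
  j=9: holds
First hit at j=9, so smallest k = 9-8 = 1.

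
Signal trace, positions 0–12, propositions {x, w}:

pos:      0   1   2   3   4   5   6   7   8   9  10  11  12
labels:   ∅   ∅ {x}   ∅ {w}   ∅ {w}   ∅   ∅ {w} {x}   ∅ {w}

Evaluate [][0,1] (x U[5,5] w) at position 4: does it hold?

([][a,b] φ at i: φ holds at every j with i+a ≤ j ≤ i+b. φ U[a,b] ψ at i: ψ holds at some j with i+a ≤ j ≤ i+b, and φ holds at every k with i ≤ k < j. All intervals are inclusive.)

Check (x U[5,5] w) at every j in [4,5]:
  j=4: fails
  j=5: fails
Fails at j=4 → formula fails.

False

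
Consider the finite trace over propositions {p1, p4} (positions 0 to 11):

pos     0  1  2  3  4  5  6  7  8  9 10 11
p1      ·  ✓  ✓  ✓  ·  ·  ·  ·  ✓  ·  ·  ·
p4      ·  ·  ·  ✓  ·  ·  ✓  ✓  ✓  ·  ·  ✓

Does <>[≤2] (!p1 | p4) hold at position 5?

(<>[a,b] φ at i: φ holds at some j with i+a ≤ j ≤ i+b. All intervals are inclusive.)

True

Check (!p1 | p4) at each j in [5,7]:
  j=5: true
  j=6: true
  j=7: true
Found at j=5 → formula holds.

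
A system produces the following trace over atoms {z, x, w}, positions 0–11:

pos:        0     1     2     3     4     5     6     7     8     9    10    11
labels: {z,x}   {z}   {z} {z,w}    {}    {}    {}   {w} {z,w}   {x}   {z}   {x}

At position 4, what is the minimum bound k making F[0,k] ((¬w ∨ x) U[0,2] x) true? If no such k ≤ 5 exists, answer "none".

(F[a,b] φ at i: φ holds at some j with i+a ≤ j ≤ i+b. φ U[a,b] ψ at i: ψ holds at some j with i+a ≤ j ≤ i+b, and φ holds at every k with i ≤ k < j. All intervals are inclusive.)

5

Scan j = 4,5,… for ((¬w ∨ x) U[0,2] x):
  j=4: fails
  j=5: fails
  j=6: fails
  j=7: fails
  j=8: fails
  j=9: holds
First hit at j=9, so smallest k = 9-4 = 5.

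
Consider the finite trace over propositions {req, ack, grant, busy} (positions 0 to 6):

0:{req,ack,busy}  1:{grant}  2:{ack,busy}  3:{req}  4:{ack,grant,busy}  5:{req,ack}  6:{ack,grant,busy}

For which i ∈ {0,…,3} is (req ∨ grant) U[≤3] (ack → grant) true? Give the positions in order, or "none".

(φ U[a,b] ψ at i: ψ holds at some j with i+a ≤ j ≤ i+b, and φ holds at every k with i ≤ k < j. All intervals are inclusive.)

Evaluate at each i in [0,3]:
  i=0: ✓ (rhs at j=1; lhs holds on [0,0])
  i=1: ✓ (rhs at j=1)
  i=2: ✗ (lhs fails at k=2 before rhs at j=3)
  i=3: ✓ (rhs at j=3)

0, 1, 3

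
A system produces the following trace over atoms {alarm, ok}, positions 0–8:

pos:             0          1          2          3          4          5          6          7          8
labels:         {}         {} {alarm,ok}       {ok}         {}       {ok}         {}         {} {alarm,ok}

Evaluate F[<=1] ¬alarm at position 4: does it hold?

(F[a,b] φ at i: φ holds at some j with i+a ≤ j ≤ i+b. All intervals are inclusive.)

Check ¬alarm at each j in [4,5]:
  j=4: true
  j=5: true
Found at j=4 → formula holds.

Holds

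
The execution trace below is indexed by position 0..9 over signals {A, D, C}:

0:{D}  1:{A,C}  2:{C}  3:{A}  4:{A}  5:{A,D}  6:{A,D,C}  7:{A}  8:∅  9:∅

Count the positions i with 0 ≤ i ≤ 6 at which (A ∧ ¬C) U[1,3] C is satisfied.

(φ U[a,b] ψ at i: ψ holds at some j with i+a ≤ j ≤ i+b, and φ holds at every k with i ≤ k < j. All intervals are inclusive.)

3

Evaluate at each i in [0,6]:
  i=0: ✗ (lhs fails at k=0 before rhs at j=1)
  i=1: ✗ (lhs fails at k=1 before rhs at j=2)
  i=2: ✗ (no rhs in [3,5])
  i=3: ✓ (rhs at j=6; lhs holds on [3,5])
  i=4: ✓ (rhs at j=6; lhs holds on [4,5])
  i=5: ✓ (rhs at j=6; lhs holds on [5,5])
  i=6: ✗ (no rhs in [7,9])
Positions where it holds: {3, 4, 5} → 3.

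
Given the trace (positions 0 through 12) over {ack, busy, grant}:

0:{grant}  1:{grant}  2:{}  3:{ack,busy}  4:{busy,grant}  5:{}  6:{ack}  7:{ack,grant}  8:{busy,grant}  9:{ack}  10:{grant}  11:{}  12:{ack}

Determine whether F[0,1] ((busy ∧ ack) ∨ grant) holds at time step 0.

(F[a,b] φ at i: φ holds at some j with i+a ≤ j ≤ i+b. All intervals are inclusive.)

Check ((busy ∧ ack) ∨ grant) at each j in [0,1]:
  j=0: true
  j=1: true
Found at j=0 → formula holds.

Holds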